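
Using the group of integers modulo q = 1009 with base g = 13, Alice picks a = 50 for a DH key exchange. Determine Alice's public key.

Public value = 13^50 mod 1009.
13^1 ≡ 13 (mod 1009)
13^2 = (13^1)^2 ≡ 13^2 = 169 ≡ 169 (mod 1009)
13^4 = (13^2)^2 ≡ 169^2 = 28561 ≡ 309 (mod 1009)
13^8 = (13^4)^2 ≡ 309^2 = 95481 ≡ 635 (mod 1009)
13^16 = (13^8)^2 ≡ 635^2 = 403225 ≡ 634 (mod 1009)
13^32 = (13^16)^2 ≡ 634^2 = 401956 ≡ 374 (mod 1009)
13^50 = 13^32 · 13^16 · 13^2 ≡ 374 · 634 · 169 ≡ 169 (mod 1009).

169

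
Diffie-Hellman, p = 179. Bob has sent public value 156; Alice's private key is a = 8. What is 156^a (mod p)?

Shared key K = 156^8 mod 179.
156^1 ≡ 156 (mod 179)
156^2 = (156^1)^2 ≡ 156^2 = 24336 ≡ 171 (mod 179)
156^4 = (156^2)^2 ≡ 171^2 = 29241 ≡ 64 (mod 179)
156^8 = (156^4)^2 ≡ 64^2 = 4096 ≡ 158 (mod 179)

158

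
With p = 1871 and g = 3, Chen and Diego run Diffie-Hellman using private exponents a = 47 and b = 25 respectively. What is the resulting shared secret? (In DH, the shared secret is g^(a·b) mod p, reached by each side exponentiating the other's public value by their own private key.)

9

Chen sends A = g^a mod p = 3^47 mod 1871.
3^1 ≡ 3 (mod 1871)
3^2 = (3^1)^2 ≡ 3^2 = 9 ≡ 9 (mod 1871)
3^4 = (3^2)^2 ≡ 9^2 = 81 ≡ 81 (mod 1871)
3^8 = (3^4)^2 ≡ 81^2 = 6561 ≡ 948 (mod 1871)
3^16 = (3^8)^2 ≡ 948^2 = 898704 ≡ 624 (mod 1871)
3^32 = (3^16)^2 ≡ 624^2 = 389376 ≡ 208 (mod 1871)
3^47 = 3^32 · 3^8 · 3^4 · 3^2 · 3^1 ≡ 208 · 948 · 81 · 9 · 3 ≡ 231 (mod 1871).
So A = 231. Diego then computes K = A^b mod p = 231^25 mod 1871.
231^1 ≡ 231 (mod 1871)
231^2 = (231^1)^2 ≡ 231^2 = 53361 ≡ 973 (mod 1871)
231^4 = (231^2)^2 ≡ 973^2 = 946729 ≡ 3 (mod 1871)
231^8 = (231^4)^2 ≡ 3^2 = 9 ≡ 9 (mod 1871)
231^16 = (231^8)^2 ≡ 9^2 = 81 ≡ 81 (mod 1871)
231^25 = 231^16 · 231^8 · 231^1 ≡ 81 · 9 · 231 ≡ 9 (mod 1871).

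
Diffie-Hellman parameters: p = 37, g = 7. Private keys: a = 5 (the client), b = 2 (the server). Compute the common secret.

The server sends B = g^b mod p = 7^2 mod 37.
7^1 ≡ 7 (mod 37)
7^2 = (7^1)^2 ≡ 7^2 = 49 ≡ 12 (mod 37)
So B = 12. The client then computes K = B^a mod p = 12^5 mod 37.
12^1 ≡ 12 (mod 37)
12^2 = (12^1)^2 ≡ 12^2 = 144 ≡ 33 (mod 37)
12^4 = (12^2)^2 ≡ 33^2 = 1089 ≡ 16 (mod 37)
12^5 = 12^4 · 12^1 ≡ 16 · 12 ≡ 7 (mod 37).

7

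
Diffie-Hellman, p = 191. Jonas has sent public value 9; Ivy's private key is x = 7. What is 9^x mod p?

138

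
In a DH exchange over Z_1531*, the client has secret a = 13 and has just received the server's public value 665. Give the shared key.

Shared key K = 665^13 mod 1531.
665^1 ≡ 665 (mod 1531)
665^2 = (665^1)^2 ≡ 665^2 = 442225 ≡ 1297 (mod 1531)
665^4 = (665^2)^2 ≡ 1297^2 = 1682209 ≡ 1171 (mod 1531)
665^8 = (665^4)^2 ≡ 1171^2 = 1371241 ≡ 996 (mod 1531)
665^13 = 665^8 · 665^4 · 665^1 ≡ 996 · 1171 · 665 ≡ 133 (mod 1531).

133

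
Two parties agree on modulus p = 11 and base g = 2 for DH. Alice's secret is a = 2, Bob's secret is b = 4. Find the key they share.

Alice sends A = g^a mod p = 2^2 mod 11.
2^1 ≡ 2 (mod 11)
2^2 = (2^1)^2 ≡ 2^2 = 4 ≡ 4 (mod 11)
So A = 4. Bob then computes K = A^b mod p = 4^4 mod 11.
4^1 ≡ 4 (mod 11)
4^2 = (4^1)^2 ≡ 4^2 = 16 ≡ 5 (mod 11)
4^4 = (4^2)^2 ≡ 5^2 = 25 ≡ 3 (mod 11)

3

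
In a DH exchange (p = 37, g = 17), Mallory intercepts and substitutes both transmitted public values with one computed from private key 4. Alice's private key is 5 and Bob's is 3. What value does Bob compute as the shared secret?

Bob receives Mallory's public value M = 17^4 mod 37 instead of the honest one.
17^1 ≡ 17 (mod 37)
17^2 = (17^1)^2 ≡ 17^2 = 289 ≡ 30 (mod 37)
17^4 = (17^2)^2 ≡ 30^2 = 900 ≡ 12 (mod 37)
So M = 12. Bob computes K = M^3 mod 37.
12^1 ≡ 12 (mod 37)
12^2 = (12^1)^2 ≡ 12^2 = 144 ≡ 33 (mod 37)
12^3 = 12^2 · 12^1 ≡ 33 · 12 ≡ 26 (mod 37).

26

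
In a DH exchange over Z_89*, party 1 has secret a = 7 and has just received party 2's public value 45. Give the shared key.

16

Shared key K = 45^7 mod 89.
45^1 ≡ 45 (mod 89)
45^2 = (45^1)^2 ≡ 45^2 = 2025 ≡ 67 (mod 89)
45^4 = (45^2)^2 ≡ 67^2 = 4489 ≡ 39 (mod 89)
45^7 = 45^4 · 45^2 · 45^1 ≡ 39 · 67 · 45 ≡ 16 (mod 89).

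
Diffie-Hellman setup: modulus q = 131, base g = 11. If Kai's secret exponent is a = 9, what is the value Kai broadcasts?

Public value = 11^9 (mod 131).
11^1 ≡ 11 (mod 131)
11^2 = (11^1)^2 ≡ 11^2 = 121 ≡ 121 (mod 131)
11^4 = (11^2)^2 ≡ 121^2 = 14641 ≡ 100 (mod 131)
11^8 = (11^4)^2 ≡ 100^2 = 10000 ≡ 44 (mod 131)
11^9 = 11^8 · 11^1 ≡ 44 · 11 ≡ 91 (mod 131).

91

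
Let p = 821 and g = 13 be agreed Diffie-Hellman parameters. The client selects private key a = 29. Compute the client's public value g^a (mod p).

181

Public value = 13^29 (mod 821).
13^1 ≡ 13 (mod 821)
13^2 = (13^1)^2 ≡ 13^2 = 169 ≡ 169 (mod 821)
13^4 = (13^2)^2 ≡ 169^2 = 28561 ≡ 647 (mod 821)
13^8 = (13^4)^2 ≡ 647^2 = 418609 ≡ 720 (mod 821)
13^16 = (13^8)^2 ≡ 720^2 = 518400 ≡ 349 (mod 821)
13^29 = 13^16 · 13^8 · 13^4 · 13^1 ≡ 349 · 720 · 647 · 13 ≡ 181 (mod 821).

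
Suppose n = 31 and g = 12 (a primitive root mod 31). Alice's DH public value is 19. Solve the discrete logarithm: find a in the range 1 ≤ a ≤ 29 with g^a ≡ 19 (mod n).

16

Try successive powers of 12 modulo 31:
12^1 ≡ 12
12^2 ≡ 20
12^3 ≡ 23
12^4 ≡ 28
12^5 ≡ 26
12^6 ≡ 2
12^7 ≡ 24
12^8 ≡ 9
12^9 ≡ 15
12^10 ≡ 25
12^11 ≡ 21
12^12 ≡ 4
12^13 ≡ 17
12^14 ≡ 18
12^15 ≡ 30
12^16 ≡ 19
Found: a = 16.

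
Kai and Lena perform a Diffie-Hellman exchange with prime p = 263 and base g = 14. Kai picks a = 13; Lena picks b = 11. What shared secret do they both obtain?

217

Lena sends B = g^b mod p = 14^11 mod 263.
14^1 ≡ 14 (mod 263)
14^2 = (14^1)^2 ≡ 14^2 = 196 ≡ 196 (mod 263)
14^4 = (14^2)^2 ≡ 196^2 = 38416 ≡ 18 (mod 263)
14^8 = (14^4)^2 ≡ 18^2 = 324 ≡ 61 (mod 263)
14^11 = 14^8 · 14^2 · 14^1 ≡ 61 · 196 · 14 ≡ 116 (mod 263).
So B = 116. Kai then computes K = B^a mod p = 116^13 mod 263.
116^1 ≡ 116 (mod 263)
116^2 = (116^1)^2 ≡ 116^2 = 13456 ≡ 43 (mod 263)
116^4 = (116^2)^2 ≡ 43^2 = 1849 ≡ 8 (mod 263)
116^8 = (116^4)^2 ≡ 8^2 = 64 ≡ 64 (mod 263)
116^13 = 116^8 · 116^4 · 116^1 ≡ 64 · 8 · 116 ≡ 217 (mod 263).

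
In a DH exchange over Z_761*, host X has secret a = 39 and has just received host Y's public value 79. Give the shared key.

Shared key K = 79^39 mod 761.
79^1 ≡ 79 (mod 761)
79^2 = (79^1)^2 ≡ 79^2 = 6241 ≡ 153 (mod 761)
79^4 = (79^2)^2 ≡ 153^2 = 23409 ≡ 579 (mod 761)
79^8 = (79^4)^2 ≡ 579^2 = 335241 ≡ 401 (mod 761)
79^16 = (79^8)^2 ≡ 401^2 = 160801 ≡ 230 (mod 761)
79^32 = (79^16)^2 ≡ 230^2 = 52900 ≡ 391 (mod 761)
79^39 = 79^32 · 79^4 · 79^2 · 79^1 ≡ 391 · 579 · 153 · 79 ≡ 376 (mod 761).

376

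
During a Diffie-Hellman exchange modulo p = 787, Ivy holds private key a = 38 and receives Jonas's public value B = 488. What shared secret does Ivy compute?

Shared key K = 488^38 mod 787.
488^1 ≡ 488 (mod 787)
488^2 = (488^1)^2 ≡ 488^2 = 238144 ≡ 470 (mod 787)
488^4 = (488^2)^2 ≡ 470^2 = 220900 ≡ 540 (mod 787)
488^8 = (488^4)^2 ≡ 540^2 = 291600 ≡ 410 (mod 787)
488^16 = (488^8)^2 ≡ 410^2 = 168100 ≡ 469 (mod 787)
488^32 = (488^16)^2 ≡ 469^2 = 219961 ≡ 388 (mod 787)
488^38 = 488^32 · 488^4 · 488^2 ≡ 388 · 540 · 470 ≡ 238 (mod 787).

238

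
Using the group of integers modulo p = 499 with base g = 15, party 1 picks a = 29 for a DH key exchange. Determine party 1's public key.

426

Public value = 15^29 (mod 499).
15^1 ≡ 15 (mod 499)
15^2 = (15^1)^2 ≡ 15^2 = 225 ≡ 225 (mod 499)
15^4 = (15^2)^2 ≡ 225^2 = 50625 ≡ 226 (mod 499)
15^8 = (15^4)^2 ≡ 226^2 = 51076 ≡ 178 (mod 499)
15^16 = (15^8)^2 ≡ 178^2 = 31684 ≡ 247 (mod 499)
15^29 = 15^16 · 15^8 · 15^4 · 15^1 ≡ 247 · 178 · 226 · 15 ≡ 426 (mod 499).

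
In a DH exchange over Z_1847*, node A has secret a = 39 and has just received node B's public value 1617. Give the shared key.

804

Shared key K = 1617^39 mod 1847.
1617^1 ≡ 1617 (mod 1847)
1617^2 = (1617^1)^2 ≡ 1617^2 = 2614689 ≡ 1184 (mod 1847)
1617^4 = (1617^2)^2 ≡ 1184^2 = 1401856 ≡ 1830 (mod 1847)
1617^8 = (1617^4)^2 ≡ 1830^2 = 3348900 ≡ 289 (mod 1847)
1617^16 = (1617^8)^2 ≡ 289^2 = 83521 ≡ 406 (mod 1847)
1617^32 = (1617^16)^2 ≡ 406^2 = 164836 ≡ 453 (mod 1847)
1617^39 = 1617^32 · 1617^4 · 1617^2 · 1617^1 ≡ 453 · 1830 · 1184 · 1617 ≡ 804 (mod 1847).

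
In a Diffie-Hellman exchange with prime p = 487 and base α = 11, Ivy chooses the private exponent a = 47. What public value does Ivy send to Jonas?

Public value = 11^47 mod 487.
11^1 ≡ 11 (mod 487)
11^2 = (11^1)^2 ≡ 11^2 = 121 ≡ 121 (mod 487)
11^4 = (11^2)^2 ≡ 121^2 = 14641 ≡ 31 (mod 487)
11^8 = (11^4)^2 ≡ 31^2 = 961 ≡ 474 (mod 487)
11^16 = (11^8)^2 ≡ 474^2 = 224676 ≡ 169 (mod 487)
11^32 = (11^16)^2 ≡ 169^2 = 28561 ≡ 315 (mod 487)
11^47 = 11^32 · 11^8 · 11^4 · 11^2 · 11^1 ≡ 315 · 474 · 31 · 121 · 11 ≡ 368 (mod 487).

368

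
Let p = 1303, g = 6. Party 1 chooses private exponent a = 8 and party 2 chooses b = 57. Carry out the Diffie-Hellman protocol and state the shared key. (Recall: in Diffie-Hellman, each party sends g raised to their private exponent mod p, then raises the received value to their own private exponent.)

Party 2 sends B = g^b mod p = 6^57 mod 1303.
6^1 ≡ 6 (mod 1303)
6^2 = (6^1)^2 ≡ 6^2 = 36 ≡ 36 (mod 1303)
6^4 = (6^2)^2 ≡ 36^2 = 1296 ≡ 1296 (mod 1303)
6^8 = (6^4)^2 ≡ 1296^2 = 1679616 ≡ 49 (mod 1303)
6^16 = (6^8)^2 ≡ 49^2 = 2401 ≡ 1098 (mod 1303)
6^32 = (6^16)^2 ≡ 1098^2 = 1205604 ≡ 329 (mod 1303)
6^57 = 6^32 · 6^16 · 6^8 · 6^1 ≡ 329 · 1098 · 49 · 6 ≡ 224 (mod 1303).
So B = 224. Party 1 then computes K = B^a mod p = 224^8 mod 1303.
224^1 ≡ 224 (mod 1303)
224^2 = (224^1)^2 ≡ 224^2 = 50176 ≡ 662 (mod 1303)
224^4 = (224^2)^2 ≡ 662^2 = 438244 ≡ 436 (mod 1303)
224^8 = (224^4)^2 ≡ 436^2 = 190096 ≡ 1161 (mod 1303)

1161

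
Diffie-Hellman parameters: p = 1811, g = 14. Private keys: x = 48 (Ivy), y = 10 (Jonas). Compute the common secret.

301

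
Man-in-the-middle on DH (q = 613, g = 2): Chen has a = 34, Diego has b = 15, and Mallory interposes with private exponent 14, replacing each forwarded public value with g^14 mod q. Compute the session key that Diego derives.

482

Diego receives Mallory's public value M = 2^14 mod 613 instead of the honest one.
2^1 ≡ 2 (mod 613)
2^2 = (2^1)^2 ≡ 2^2 = 4 ≡ 4 (mod 613)
2^4 = (2^2)^2 ≡ 4^2 = 16 ≡ 16 (mod 613)
2^8 = (2^4)^2 ≡ 16^2 = 256 ≡ 256 (mod 613)
2^14 = 2^8 · 2^4 · 2^2 ≡ 256 · 16 · 4 ≡ 446 (mod 613).
So M = 446. Diego computes K = M^15 mod 613.
446^1 ≡ 446 (mod 613)
446^2 = (446^1)^2 ≡ 446^2 = 198916 ≡ 304 (mod 613)
446^4 = (446^2)^2 ≡ 304^2 = 92416 ≡ 466 (mod 613)
446^8 = (446^4)^2 ≡ 466^2 = 217156 ≡ 154 (mod 613)
446^15 = 446^8 · 446^4 · 446^2 · 446^1 ≡ 154 · 466 · 304 · 446 ≡ 482 (mod 613).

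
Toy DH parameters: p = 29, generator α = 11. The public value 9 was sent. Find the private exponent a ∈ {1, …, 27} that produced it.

Try successive powers of 11 modulo 29:
11^1 ≡ 11
11^2 ≡ 5
11^3 ≡ 26
11^4 ≡ 25
11^5 ≡ 14
11^6 ≡ 9
Found: a = 6.

6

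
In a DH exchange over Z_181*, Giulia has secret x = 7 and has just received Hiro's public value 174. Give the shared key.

Shared key K = 174^7 mod 181.
174^1 ≡ 174 (mod 181)
174^2 = (174^1)^2 ≡ 174^2 = 30276 ≡ 49 (mod 181)
174^4 = (174^2)^2 ≡ 49^2 = 2401 ≡ 48 (mod 181)
174^7 = 174^4 · 174^2 · 174^1 ≡ 48 · 49 · 174 ≡ 7 (mod 181).

7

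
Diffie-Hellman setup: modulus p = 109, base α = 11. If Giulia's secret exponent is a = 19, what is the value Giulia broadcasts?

Public value = 11^19 mod 109.
11^1 ≡ 11 (mod 109)
11^2 = (11^1)^2 ≡ 11^2 = 121 ≡ 12 (mod 109)
11^4 = (11^2)^2 ≡ 12^2 = 144 ≡ 35 (mod 109)
11^8 = (11^4)^2 ≡ 35^2 = 1225 ≡ 26 (mod 109)
11^16 = (11^8)^2 ≡ 26^2 = 676 ≡ 22 (mod 109)
11^19 = 11^16 · 11^2 · 11^1 ≡ 22 · 12 · 11 ≡ 70 (mod 109).

70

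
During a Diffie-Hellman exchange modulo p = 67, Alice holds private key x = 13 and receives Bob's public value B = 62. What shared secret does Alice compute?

Shared key K = 62^13 mod 67.
62^1 ≡ 62 (mod 67)
62^2 = (62^1)^2 ≡ 62^2 = 3844 ≡ 25 (mod 67)
62^4 = (62^2)^2 ≡ 25^2 = 625 ≡ 22 (mod 67)
62^8 = (62^4)^2 ≡ 22^2 = 484 ≡ 15 (mod 67)
62^13 = 62^8 · 62^4 · 62^1 ≡ 15 · 22 · 62 ≡ 25 (mod 67).

25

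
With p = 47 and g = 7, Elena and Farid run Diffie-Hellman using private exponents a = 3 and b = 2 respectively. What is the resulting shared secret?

8

Elena sends A = g^a mod p = 7^3 mod 47.
7^1 ≡ 7 (mod 47)
7^2 = (7^1)^2 ≡ 7^2 = 49 ≡ 2 (mod 47)
7^3 = 7^2 · 7^1 ≡ 2 · 7 ≡ 14 (mod 47).
So A = 14. Farid then computes K = A^b mod p = 14^2 mod 47.
14^1 ≡ 14 (mod 47)
14^2 = (14^1)^2 ≡ 14^2 = 196 ≡ 8 (mod 47)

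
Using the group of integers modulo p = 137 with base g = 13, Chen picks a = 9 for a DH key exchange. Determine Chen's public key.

Public value = 13^9 (mod 137).
13^1 ≡ 13 (mod 137)
13^2 = (13^1)^2 ≡ 13^2 = 169 ≡ 32 (mod 137)
13^4 = (13^2)^2 ≡ 32^2 = 1024 ≡ 65 (mod 137)
13^8 = (13^4)^2 ≡ 65^2 = 4225 ≡ 115 (mod 137)
13^9 = 13^8 · 13^1 ≡ 115 · 13 ≡ 125 (mod 137).

125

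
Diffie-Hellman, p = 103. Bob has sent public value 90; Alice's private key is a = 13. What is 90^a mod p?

24

Shared key K = 90^13 mod 103.
90^1 ≡ 90 (mod 103)
90^2 = (90^1)^2 ≡ 90^2 = 8100 ≡ 66 (mod 103)
90^4 = (90^2)^2 ≡ 66^2 = 4356 ≡ 30 (mod 103)
90^8 = (90^4)^2 ≡ 30^2 = 900 ≡ 76 (mod 103)
90^13 = 90^8 · 90^4 · 90^1 ≡ 76 · 30 · 90 ≡ 24 (mod 103).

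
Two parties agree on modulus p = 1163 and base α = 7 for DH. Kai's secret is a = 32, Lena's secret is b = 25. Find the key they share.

Lena sends B = α^b mod p = 7^25 mod 1163.
7^1 ≡ 7 (mod 1163)
7^2 = (7^1)^2 ≡ 7^2 = 49 ≡ 49 (mod 1163)
7^4 = (7^2)^2 ≡ 49^2 = 2401 ≡ 75 (mod 1163)
7^8 = (7^4)^2 ≡ 75^2 = 5625 ≡ 973 (mod 1163)
7^16 = (7^8)^2 ≡ 973^2 = 946729 ≡ 47 (mod 1163)
7^25 = 7^16 · 7^8 · 7^1 ≡ 47 · 973 · 7 ≡ 292 (mod 1163).
So B = 292. Kai then computes K = B^a mod p = 292^32 mod 1163.
292^1 ≡ 292 (mod 1163)
292^2 = (292^1)^2 ≡ 292^2 = 85264 ≡ 365 (mod 1163)
292^4 = (292^2)^2 ≡ 365^2 = 133225 ≡ 643 (mod 1163)
292^8 = (292^4)^2 ≡ 643^2 = 413449 ≡ 584 (mod 1163)
292^16 = (292^8)^2 ≡ 584^2 = 341056 ≡ 297 (mod 1163)
292^32 = (292^16)^2 ≡ 297^2 = 88209 ≡ 984 (mod 1163)

984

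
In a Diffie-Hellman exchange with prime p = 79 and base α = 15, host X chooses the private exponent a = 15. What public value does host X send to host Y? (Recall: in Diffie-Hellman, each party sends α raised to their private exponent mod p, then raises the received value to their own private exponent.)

12

Public value = 15^15 (mod 79).
15^1 ≡ 15 (mod 79)
15^2 = (15^1)^2 ≡ 15^2 = 225 ≡ 67 (mod 79)
15^4 = (15^2)^2 ≡ 67^2 = 4489 ≡ 65 (mod 79)
15^8 = (15^4)^2 ≡ 65^2 = 4225 ≡ 38 (mod 79)
15^15 = 15^8 · 15^4 · 15^2 · 15^1 ≡ 38 · 65 · 67 · 15 ≡ 12 (mod 79).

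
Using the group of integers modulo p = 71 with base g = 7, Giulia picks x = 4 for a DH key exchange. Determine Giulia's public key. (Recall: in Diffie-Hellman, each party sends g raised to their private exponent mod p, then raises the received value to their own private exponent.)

Public value = 7^4 (mod 71).
7^1 ≡ 7 (mod 71)
7^2 = (7^1)^2 ≡ 7^2 = 49 ≡ 49 (mod 71)
7^4 = (7^2)^2 ≡ 49^2 = 2401 ≡ 58 (mod 71)

58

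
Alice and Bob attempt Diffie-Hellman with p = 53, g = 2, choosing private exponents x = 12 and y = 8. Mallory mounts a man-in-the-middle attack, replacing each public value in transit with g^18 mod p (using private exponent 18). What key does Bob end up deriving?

46

Bob receives Mallory's public value M = 2^18 mod 53 instead of the honest one.
2^1 ≡ 2 (mod 53)
2^2 = (2^1)^2 ≡ 2^2 = 4 ≡ 4 (mod 53)
2^4 = (2^2)^2 ≡ 4^2 = 16 ≡ 16 (mod 53)
2^8 = (2^4)^2 ≡ 16^2 = 256 ≡ 44 (mod 53)
2^16 = (2^8)^2 ≡ 44^2 = 1936 ≡ 28 (mod 53)
2^18 = 2^16 · 2^2 ≡ 28 · 4 ≡ 6 (mod 53).
So M = 6. Bob computes K = M^8 mod 53.
6^1 ≡ 6 (mod 53)
6^2 = (6^1)^2 ≡ 6^2 = 36 ≡ 36 (mod 53)
6^4 = (6^2)^2 ≡ 36^2 = 1296 ≡ 24 (mod 53)
6^8 = (6^4)^2 ≡ 24^2 = 576 ≡ 46 (mod 53)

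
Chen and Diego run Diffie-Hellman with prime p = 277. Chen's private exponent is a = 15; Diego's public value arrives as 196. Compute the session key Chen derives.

225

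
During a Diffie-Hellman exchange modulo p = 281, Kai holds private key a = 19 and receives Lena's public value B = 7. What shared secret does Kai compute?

241

Shared key K = 7^19 mod 281.
7^1 ≡ 7 (mod 281)
7^2 = (7^1)^2 ≡ 7^2 = 49 ≡ 49 (mod 281)
7^4 = (7^2)^2 ≡ 49^2 = 2401 ≡ 153 (mod 281)
7^8 = (7^4)^2 ≡ 153^2 = 23409 ≡ 86 (mod 281)
7^16 = (7^8)^2 ≡ 86^2 = 7396 ≡ 90 (mod 281)
7^19 = 7^16 · 7^2 · 7^1 ≡ 90 · 49 · 7 ≡ 241 (mod 281).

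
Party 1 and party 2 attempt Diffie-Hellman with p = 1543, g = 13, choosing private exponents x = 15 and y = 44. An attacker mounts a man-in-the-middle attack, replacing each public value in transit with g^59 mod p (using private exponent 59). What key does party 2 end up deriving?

Party 2 receives an attacker's public value M = 13^59 mod 1543 instead of the honest one.
13^1 ≡ 13 (mod 1543)
13^2 = (13^1)^2 ≡ 13^2 = 169 ≡ 169 (mod 1543)
13^4 = (13^2)^2 ≡ 169^2 = 28561 ≡ 787 (mod 1543)
13^8 = (13^4)^2 ≡ 787^2 = 619369 ≡ 626 (mod 1543)
13^16 = (13^8)^2 ≡ 626^2 = 391876 ≡ 1497 (mod 1543)
13^32 = (13^16)^2 ≡ 1497^2 = 2241009 ≡ 573 (mod 1543)
13^59 = 13^32 · 13^16 · 13^8 · 13^2 · 13^1 ≡ 573 · 1497 · 626 · 169 · 13 ≡ 163 (mod 1543).
So M = 163. Party 2 computes K = M^44 mod 1543.
163^1 ≡ 163 (mod 1543)
163^2 = (163^1)^2 ≡ 163^2 = 26569 ≡ 338 (mod 1543)
163^4 = (163^2)^2 ≡ 338^2 = 114244 ≡ 62 (mod 1543)
163^8 = (163^4)^2 ≡ 62^2 = 3844 ≡ 758 (mod 1543)
163^16 = (163^8)^2 ≡ 758^2 = 574564 ≡ 568 (mod 1543)
163^32 = (163^16)^2 ≡ 568^2 = 322624 ≡ 137 (mod 1543)
163^44 = 163^32 · 163^8 · 163^4 ≡ 137 · 758 · 62 ≡ 1056 (mod 1543).

1056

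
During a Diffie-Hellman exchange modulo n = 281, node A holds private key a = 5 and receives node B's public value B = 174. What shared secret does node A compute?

6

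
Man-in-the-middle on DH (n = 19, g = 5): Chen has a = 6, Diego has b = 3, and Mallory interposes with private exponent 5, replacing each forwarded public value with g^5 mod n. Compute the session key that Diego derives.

7

Diego receives Mallory's public value M = 5^5 mod 19 instead of the honest one.
5^1 ≡ 5 (mod 19)
5^2 = (5^1)^2 ≡ 5^2 = 25 ≡ 6 (mod 19)
5^4 = (5^2)^2 ≡ 6^2 = 36 ≡ 17 (mod 19)
5^5 = 5^4 · 5^1 ≡ 17 · 5 ≡ 9 (mod 19).
So M = 9. Diego computes K = M^3 mod 19.
9^1 ≡ 9 (mod 19)
9^2 = (9^1)^2 ≡ 9^2 = 81 ≡ 5 (mod 19)
9^3 = 9^2 · 9^1 ≡ 5 · 9 ≡ 7 (mod 19).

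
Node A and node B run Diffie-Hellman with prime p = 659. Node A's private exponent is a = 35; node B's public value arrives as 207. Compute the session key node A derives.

436

Shared key K = 207^35 mod 659.
207^1 ≡ 207 (mod 659)
207^2 = (207^1)^2 ≡ 207^2 = 42849 ≡ 14 (mod 659)
207^4 = (207^2)^2 ≡ 14^2 = 196 ≡ 196 (mod 659)
207^8 = (207^4)^2 ≡ 196^2 = 38416 ≡ 194 (mod 659)
207^16 = (207^8)^2 ≡ 194^2 = 37636 ≡ 73 (mod 659)
207^32 = (207^16)^2 ≡ 73^2 = 5329 ≡ 57 (mod 659)
207^35 = 207^32 · 207^2 · 207^1 ≡ 57 · 14 · 207 ≡ 436 (mod 659).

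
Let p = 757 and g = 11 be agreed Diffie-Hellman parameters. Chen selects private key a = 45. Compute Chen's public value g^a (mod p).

208

Public value = 11^45 (mod 757).
11^1 ≡ 11 (mod 757)
11^2 = (11^1)^2 ≡ 11^2 = 121 ≡ 121 (mod 757)
11^4 = (11^2)^2 ≡ 121^2 = 14641 ≡ 258 (mod 757)
11^8 = (11^4)^2 ≡ 258^2 = 66564 ≡ 705 (mod 757)
11^16 = (11^8)^2 ≡ 705^2 = 497025 ≡ 433 (mod 757)
11^32 = (11^16)^2 ≡ 433^2 = 187489 ≡ 510 (mod 757)
11^45 = 11^32 · 11^8 · 11^4 · 11^1 ≡ 510 · 705 · 258 · 11 ≡ 208 (mod 757).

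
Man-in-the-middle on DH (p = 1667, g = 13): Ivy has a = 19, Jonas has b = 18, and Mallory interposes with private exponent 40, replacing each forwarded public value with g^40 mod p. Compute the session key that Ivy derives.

1422

Ivy receives Mallory's public value M = 13^40 mod 1667 instead of the honest one.
13^1 ≡ 13 (mod 1667)
13^2 = (13^1)^2 ≡ 13^2 = 169 ≡ 169 (mod 1667)
13^4 = (13^2)^2 ≡ 169^2 = 28561 ≡ 222 (mod 1667)
13^8 = (13^4)^2 ≡ 222^2 = 49284 ≡ 941 (mod 1667)
13^16 = (13^8)^2 ≡ 941^2 = 885481 ≡ 304 (mod 1667)
13^32 = (13^16)^2 ≡ 304^2 = 92416 ≡ 731 (mod 1667)
13^40 = 13^32 · 13^8 ≡ 731 · 941 ≡ 1067 (mod 1667).
So M = 1067. Ivy computes K = M^19 mod 1667.
1067^1 ≡ 1067 (mod 1667)
1067^2 = (1067^1)^2 ≡ 1067^2 = 1138489 ≡ 1595 (mod 1667)
1067^4 = (1067^2)^2 ≡ 1595^2 = 2544025 ≡ 183 (mod 1667)
1067^8 = (1067^4)^2 ≡ 183^2 = 33489 ≡ 149 (mod 1667)
1067^16 = (1067^8)^2 ≡ 149^2 = 22201 ≡ 530 (mod 1667)
1067^19 = 1067^16 · 1067^2 · 1067^1 ≡ 530 · 1595 · 1067 ≡ 1422 (mod 1667).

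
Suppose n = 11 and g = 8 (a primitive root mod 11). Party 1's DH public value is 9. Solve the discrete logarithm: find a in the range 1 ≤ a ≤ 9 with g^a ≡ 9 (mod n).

2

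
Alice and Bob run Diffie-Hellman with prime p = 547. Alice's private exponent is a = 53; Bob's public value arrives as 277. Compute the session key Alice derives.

90

Shared key K = 277^53 mod 547.
277^1 ≡ 277 (mod 547)
277^2 = (277^1)^2 ≡ 277^2 = 76729 ≡ 149 (mod 547)
277^4 = (277^2)^2 ≡ 149^2 = 22201 ≡ 321 (mod 547)
277^8 = (277^4)^2 ≡ 321^2 = 103041 ≡ 205 (mod 547)
277^16 = (277^8)^2 ≡ 205^2 = 42025 ≡ 453 (mod 547)
277^32 = (277^16)^2 ≡ 453^2 = 205209 ≡ 84 (mod 547)
277^53 = 277^32 · 277^16 · 277^4 · 277^1 ≡ 84 · 453 · 321 · 277 ≡ 90 (mod 547).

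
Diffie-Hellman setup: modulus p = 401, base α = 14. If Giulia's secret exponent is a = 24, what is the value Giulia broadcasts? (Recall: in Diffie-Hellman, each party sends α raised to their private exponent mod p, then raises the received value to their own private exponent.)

315

Public value = 14^24 mod 401.
14^1 ≡ 14 (mod 401)
14^2 = (14^1)^2 ≡ 14^2 = 196 ≡ 196 (mod 401)
14^4 = (14^2)^2 ≡ 196^2 = 38416 ≡ 321 (mod 401)
14^8 = (14^4)^2 ≡ 321^2 = 103041 ≡ 385 (mod 401)
14^16 = (14^8)^2 ≡ 385^2 = 148225 ≡ 256 (mod 401)
14^24 = 14^16 · 14^8 ≡ 256 · 385 ≡ 315 (mod 401).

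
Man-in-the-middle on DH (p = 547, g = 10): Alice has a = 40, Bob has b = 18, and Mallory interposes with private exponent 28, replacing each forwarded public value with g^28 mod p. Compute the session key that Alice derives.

353

Alice receives Mallory's public value M = 10^28 mod 547 instead of the honest one.
10^1 ≡ 10 (mod 547)
10^2 = (10^1)^2 ≡ 10^2 = 100 ≡ 100 (mod 547)
10^4 = (10^2)^2 ≡ 100^2 = 10000 ≡ 154 (mod 547)
10^8 = (10^4)^2 ≡ 154^2 = 23716 ≡ 195 (mod 547)
10^16 = (10^8)^2 ≡ 195^2 = 38025 ≡ 282 (mod 547)
10^28 = 10^16 · 10^8 · 10^4 ≡ 282 · 195 · 154 ≡ 353 (mod 547).
So M = 353. Alice computes K = M^40 mod 547.
353^1 ≡ 353 (mod 547)
353^2 = (353^1)^2 ≡ 353^2 = 124609 ≡ 440 (mod 547)
353^4 = (353^2)^2 ≡ 440^2 = 193600 ≡ 509 (mod 547)
353^8 = (353^4)^2 ≡ 509^2 = 259081 ≡ 350 (mod 547)
353^16 = (353^8)^2 ≡ 350^2 = 122500 ≡ 519 (mod 547)
353^32 = (353^16)^2 ≡ 519^2 = 269361 ≡ 237 (mod 547)
353^40 = 353^32 · 353^8 ≡ 237 · 350 ≡ 353 (mod 547).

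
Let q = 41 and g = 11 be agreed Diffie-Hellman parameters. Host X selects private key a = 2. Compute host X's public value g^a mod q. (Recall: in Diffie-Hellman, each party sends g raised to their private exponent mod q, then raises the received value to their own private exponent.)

39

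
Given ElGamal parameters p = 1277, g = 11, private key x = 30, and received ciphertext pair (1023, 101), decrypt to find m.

1140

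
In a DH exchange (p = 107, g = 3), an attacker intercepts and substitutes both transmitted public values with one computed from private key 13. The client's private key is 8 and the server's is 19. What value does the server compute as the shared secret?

30

The server receives an attacker's public value M = 3^13 mod 107 instead of the honest one.
3^1 ≡ 3 (mod 107)
3^2 = (3^1)^2 ≡ 3^2 = 9 ≡ 9 (mod 107)
3^4 = (3^2)^2 ≡ 9^2 = 81 ≡ 81 (mod 107)
3^8 = (3^4)^2 ≡ 81^2 = 6561 ≡ 34 (mod 107)
3^13 = 3^8 · 3^4 · 3^1 ≡ 34 · 81 · 3 ≡ 23 (mod 107).
So M = 23. The server computes K = M^19 mod 107.
23^1 ≡ 23 (mod 107)
23^2 = (23^1)^2 ≡ 23^2 = 529 ≡ 101 (mod 107)
23^4 = (23^2)^2 ≡ 101^2 = 10201 ≡ 36 (mod 107)
23^8 = (23^4)^2 ≡ 36^2 = 1296 ≡ 12 (mod 107)
23^16 = (23^8)^2 ≡ 12^2 = 144 ≡ 37 (mod 107)
23^19 = 23^16 · 23^2 · 23^1 ≡ 37 · 101 · 23 ≡ 30 (mod 107).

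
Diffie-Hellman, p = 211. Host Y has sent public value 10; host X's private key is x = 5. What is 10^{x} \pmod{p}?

197

Shared key K = 10^5 mod 211.
10^1 ≡ 10 (mod 211)
10^2 = (10^1)^2 ≡ 10^2 = 100 ≡ 100 (mod 211)
10^4 = (10^2)^2 ≡ 100^2 = 10000 ≡ 83 (mod 211)
10^5 = 10^4 · 10^1 ≡ 83 · 10 ≡ 197 (mod 211).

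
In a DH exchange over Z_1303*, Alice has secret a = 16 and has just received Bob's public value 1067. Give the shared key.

1010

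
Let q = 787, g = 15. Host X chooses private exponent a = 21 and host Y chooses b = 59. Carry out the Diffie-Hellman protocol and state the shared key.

630

Host X sends A = g^a mod q = 15^21 mod 787.
15^1 ≡ 15 (mod 787)
15^2 = (15^1)^2 ≡ 15^2 = 225 ≡ 225 (mod 787)
15^4 = (15^2)^2 ≡ 225^2 = 50625 ≡ 257 (mod 787)
15^8 = (15^4)^2 ≡ 257^2 = 66049 ≡ 728 (mod 787)
15^16 = (15^8)^2 ≡ 728^2 = 529984 ≡ 333 (mod 787)
15^21 = 15^16 · 15^4 · 15^1 ≡ 333 · 257 · 15 ≡ 118 (mod 787).
So A = 118. Host Y then computes K = A^b mod q = 118^59 mod 787.
118^1 ≡ 118 (mod 787)
118^2 = (118^1)^2 ≡ 118^2 = 13924 ≡ 545 (mod 787)
118^4 = (118^2)^2 ≡ 545^2 = 297025 ≡ 326 (mod 787)
118^8 = (118^4)^2 ≡ 326^2 = 106276 ≡ 31 (mod 787)
118^16 = (118^8)^2 ≡ 31^2 = 961 ≡ 174 (mod 787)
118^32 = (118^16)^2 ≡ 174^2 = 30276 ≡ 370 (mod 787)
118^59 = 118^32 · 118^16 · 118^8 · 118^2 · 118^1 ≡ 370 · 174 · 31 · 545 · 118 ≡ 630 (mod 787).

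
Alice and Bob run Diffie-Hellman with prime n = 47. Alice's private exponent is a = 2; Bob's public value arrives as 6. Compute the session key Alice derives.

36

Shared key K = 6^2 mod 47.
6^1 ≡ 6 (mod 47)
6^2 = (6^1)^2 ≡ 6^2 = 36 ≡ 36 (mod 47)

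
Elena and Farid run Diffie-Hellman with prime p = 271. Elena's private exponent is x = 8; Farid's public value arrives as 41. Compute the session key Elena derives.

39

Shared key K = 41^8 mod 271.
41^1 ≡ 41 (mod 271)
41^2 = (41^1)^2 ≡ 41^2 = 1681 ≡ 55 (mod 271)
41^4 = (41^2)^2 ≡ 55^2 = 3025 ≡ 44 (mod 271)
41^8 = (41^4)^2 ≡ 44^2 = 1936 ≡ 39 (mod 271)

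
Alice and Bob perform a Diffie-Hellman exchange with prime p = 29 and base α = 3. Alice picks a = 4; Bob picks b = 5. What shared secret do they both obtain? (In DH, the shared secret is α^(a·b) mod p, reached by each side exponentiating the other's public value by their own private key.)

25

Alice sends A = α^a mod p = 3^4 mod 29.
3^1 ≡ 3 (mod 29)
3^2 = (3^1)^2 ≡ 3^2 = 9 ≡ 9 (mod 29)
3^4 = (3^2)^2 ≡ 9^2 = 81 ≡ 23 (mod 29)
So A = 23. Bob then computes K = A^b mod p = 23^5 mod 29.
23^1 ≡ 23 (mod 29)
23^2 = (23^1)^2 ≡ 23^2 = 529 ≡ 7 (mod 29)
23^4 = (23^2)^2 ≡ 7^2 = 49 ≡ 20 (mod 29)
23^5 = 23^4 · 23^1 ≡ 20 · 23 ≡ 25 (mod 29).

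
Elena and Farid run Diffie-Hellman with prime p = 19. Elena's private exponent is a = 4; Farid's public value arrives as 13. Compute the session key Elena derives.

4

Shared key K = 13^4 mod 19.
13^1 ≡ 13 (mod 19)
13^2 = (13^1)^2 ≡ 13^2 = 169 ≡ 17 (mod 19)
13^4 = (13^2)^2 ≡ 17^2 = 289 ≡ 4 (mod 19)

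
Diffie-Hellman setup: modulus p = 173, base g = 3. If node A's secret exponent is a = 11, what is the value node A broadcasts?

168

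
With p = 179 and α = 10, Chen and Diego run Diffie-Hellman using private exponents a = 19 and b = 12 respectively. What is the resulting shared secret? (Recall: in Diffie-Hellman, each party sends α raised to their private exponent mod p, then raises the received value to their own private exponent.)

Diego sends B = α^b mod p = 10^12 mod 179.
10^1 ≡ 10 (mod 179)
10^2 = (10^1)^2 ≡ 10^2 = 100 ≡ 100 (mod 179)
10^4 = (10^2)^2 ≡ 100^2 = 10000 ≡ 155 (mod 179)
10^8 = (10^4)^2 ≡ 155^2 = 24025 ≡ 39 (mod 179)
10^12 = 10^8 · 10^4 ≡ 39 · 155 ≡ 138 (mod 179).
So B = 138. Chen then computes K = B^a mod p = 138^19 mod 179.
138^1 ≡ 138 (mod 179)
138^2 = (138^1)^2 ≡ 138^2 = 19044 ≡ 70 (mod 179)
138^4 = (138^2)^2 ≡ 70^2 = 4900 ≡ 67 (mod 179)
138^8 = (138^4)^2 ≡ 67^2 = 4489 ≡ 14 (mod 179)
138^16 = (138^8)^2 ≡ 14^2 = 196 ≡ 17 (mod 179)
138^19 = 138^16 · 138^2 · 138^1 ≡ 17 · 70 · 138 ≡ 77 (mod 179).

77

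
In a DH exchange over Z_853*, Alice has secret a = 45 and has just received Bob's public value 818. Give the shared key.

83

Shared key K = 818^45 mod 853.
818^1 ≡ 818 (mod 853)
818^2 = (818^1)^2 ≡ 818^2 = 669124 ≡ 372 (mod 853)
818^4 = (818^2)^2 ≡ 372^2 = 138384 ≡ 198 (mod 853)
818^8 = (818^4)^2 ≡ 198^2 = 39204 ≡ 819 (mod 853)
818^16 = (818^8)^2 ≡ 819^2 = 670761 ≡ 303 (mod 853)
818^32 = (818^16)^2 ≡ 303^2 = 91809 ≡ 538 (mod 853)
818^45 = 818^32 · 818^8 · 818^4 · 818^1 ≡ 538 · 819 · 198 · 818 ≡ 83 (mod 853).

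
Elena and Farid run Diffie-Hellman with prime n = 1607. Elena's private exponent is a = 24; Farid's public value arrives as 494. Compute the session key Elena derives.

Shared key K = 494^24 mod 1607.
494^1 ≡ 494 (mod 1607)
494^2 = (494^1)^2 ≡ 494^2 = 244036 ≡ 1379 (mod 1607)
494^4 = (494^2)^2 ≡ 1379^2 = 1901641 ≡ 560 (mod 1607)
494^8 = (494^4)^2 ≡ 560^2 = 313600 ≡ 235 (mod 1607)
494^16 = (494^8)^2 ≡ 235^2 = 55225 ≡ 587 (mod 1607)
494^24 = 494^16 · 494^8 ≡ 587 · 235 ≡ 1350 (mod 1607).

1350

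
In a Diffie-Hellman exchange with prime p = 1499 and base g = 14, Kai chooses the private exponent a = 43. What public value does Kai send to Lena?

Public value = 14^43 (mod 1499).
14^1 ≡ 14 (mod 1499)
14^2 = (14^1)^2 ≡ 14^2 = 196 ≡ 196 (mod 1499)
14^4 = (14^2)^2 ≡ 196^2 = 38416 ≡ 941 (mod 1499)
14^8 = (14^4)^2 ≡ 941^2 = 885481 ≡ 1071 (mod 1499)
14^16 = (14^8)^2 ≡ 1071^2 = 1147041 ≡ 306 (mod 1499)
14^32 = (14^16)^2 ≡ 306^2 = 93636 ≡ 698 (mod 1499)
14^43 = 14^32 · 14^8 · 14^2 · 14^1 ≡ 698 · 1071 · 196 · 14 ≡ 97 (mod 1499).

97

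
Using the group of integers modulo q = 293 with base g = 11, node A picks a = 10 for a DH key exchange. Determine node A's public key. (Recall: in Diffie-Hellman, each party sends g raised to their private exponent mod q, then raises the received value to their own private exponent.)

Public value = 11^10 mod 293.
11^1 ≡ 11 (mod 293)
11^2 = (11^1)^2 ≡ 11^2 = 121 ≡ 121 (mod 293)
11^4 = (11^2)^2 ≡ 121^2 = 14641 ≡ 284 (mod 293)
11^8 = (11^4)^2 ≡ 284^2 = 80656 ≡ 81 (mod 293)
11^10 = 11^8 · 11^2 ≡ 81 · 121 ≡ 132 (mod 293).

132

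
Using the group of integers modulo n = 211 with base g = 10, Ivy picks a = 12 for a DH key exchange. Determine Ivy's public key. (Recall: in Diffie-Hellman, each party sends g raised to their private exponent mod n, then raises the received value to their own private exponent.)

Public value = 10^12 (mod 211).
10^1 ≡ 10 (mod 211)
10^2 = (10^1)^2 ≡ 10^2 = 100 ≡ 100 (mod 211)
10^4 = (10^2)^2 ≡ 100^2 = 10000 ≡ 83 (mod 211)
10^8 = (10^4)^2 ≡ 83^2 = 6889 ≡ 137 (mod 211)
10^12 = 10^8 · 10^4 ≡ 137 · 83 ≡ 188 (mod 211).

188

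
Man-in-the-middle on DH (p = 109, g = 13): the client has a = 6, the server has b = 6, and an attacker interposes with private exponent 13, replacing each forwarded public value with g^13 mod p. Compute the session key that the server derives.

34

The server receives an attacker's public value M = 13^13 mod 109 instead of the honest one.
13^1 ≡ 13 (mod 109)
13^2 = (13^1)^2 ≡ 13^2 = 169 ≡ 60 (mod 109)
13^4 = (13^2)^2 ≡ 60^2 = 3600 ≡ 3 (mod 109)
13^8 = (13^4)^2 ≡ 3^2 = 9 ≡ 9 (mod 109)
13^13 = 13^8 · 13^4 · 13^1 ≡ 9 · 3 · 13 ≡ 24 (mod 109).
So M = 24. The server computes K = M^6 mod 109.
24^1 ≡ 24 (mod 109)
24^2 = (24^1)^2 ≡ 24^2 = 576 ≡ 31 (mod 109)
24^4 = (24^2)^2 ≡ 31^2 = 961 ≡ 89 (mod 109)
24^6 = 24^4 · 24^2 ≡ 89 · 31 ≡ 34 (mod 109).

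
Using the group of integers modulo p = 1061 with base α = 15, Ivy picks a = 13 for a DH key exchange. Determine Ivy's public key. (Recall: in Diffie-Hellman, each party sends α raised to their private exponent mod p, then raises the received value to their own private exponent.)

297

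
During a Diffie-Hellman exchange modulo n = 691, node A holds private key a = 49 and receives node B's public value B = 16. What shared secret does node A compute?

584

Shared key K = 16^49 mod 691.
16^1 ≡ 16 (mod 691)
16^2 = (16^1)^2 ≡ 16^2 = 256 ≡ 256 (mod 691)
16^4 = (16^2)^2 ≡ 256^2 = 65536 ≡ 582 (mod 691)
16^8 = (16^4)^2 ≡ 582^2 = 338724 ≡ 134 (mod 691)
16^16 = (16^8)^2 ≡ 134^2 = 17956 ≡ 681 (mod 691)
16^32 = (16^16)^2 ≡ 681^2 = 463761 ≡ 100 (mod 691)
16^49 = 16^32 · 16^16 · 16^1 ≡ 100 · 681 · 16 ≡ 584 (mod 691).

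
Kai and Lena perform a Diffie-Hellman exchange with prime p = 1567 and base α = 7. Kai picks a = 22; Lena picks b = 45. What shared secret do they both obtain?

Lena sends B = α^b mod p = 7^45 mod 1567.
7^1 ≡ 7 (mod 1567)
7^2 = (7^1)^2 ≡ 7^2 = 49 ≡ 49 (mod 1567)
7^4 = (7^2)^2 ≡ 49^2 = 2401 ≡ 834 (mod 1567)
7^8 = (7^4)^2 ≡ 834^2 = 695556 ≡ 1375 (mod 1567)
7^16 = (7^8)^2 ≡ 1375^2 = 1890625 ≡ 823 (mod 1567)
7^32 = (7^16)^2 ≡ 823^2 = 677329 ≡ 385 (mod 1567)
7^45 = 7^32 · 7^8 · 7^4 · 7^1 ≡ 385 · 1375 · 834 · 7 ≡ 572 (mod 1567).
So B = 572. Kai then computes K = B^a mod p = 572^22 mod 1567.
572^1 ≡ 572 (mod 1567)
572^2 = (572^1)^2 ≡ 572^2 = 327184 ≡ 1248 (mod 1567)
572^4 = (572^2)^2 ≡ 1248^2 = 1557504 ≡ 1473 (mod 1567)
572^8 = (572^4)^2 ≡ 1473^2 = 2169729 ≡ 1001 (mod 1567)
572^16 = (572^8)^2 ≡ 1001^2 = 1002001 ≡ 688 (mod 1567)
572^22 = 572^16 · 572^4 · 572^2 ≡ 688 · 1473 · 1248 ≡ 813 (mod 1567).

813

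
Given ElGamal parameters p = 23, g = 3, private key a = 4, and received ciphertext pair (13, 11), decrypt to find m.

Shared mask s = c₁^a mod p = 13^4 mod 23.
13^1 ≡ 13 (mod 23)
13^2 = (13^1)^2 ≡ 13^2 = 169 ≡ 8 (mod 23)
13^4 = (13^2)^2 ≡ 8^2 = 64 ≡ 18 (mod 23)
So s = 18; s⁻¹ ≡ 9 (mod 23).
m = c₂ · s⁻¹ mod 23 = 11 · 9 mod 23 = 7.

7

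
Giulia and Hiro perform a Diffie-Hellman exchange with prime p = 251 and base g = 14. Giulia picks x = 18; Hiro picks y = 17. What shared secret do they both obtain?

Hiro sends B = g^y mod p = 14^17 mod 251.
14^1 ≡ 14 (mod 251)
14^2 = (14^1)^2 ≡ 14^2 = 196 ≡ 196 (mod 251)
14^4 = (14^2)^2 ≡ 196^2 = 38416 ≡ 13 (mod 251)
14^8 = (14^4)^2 ≡ 13^2 = 169 ≡ 169 (mod 251)
14^16 = (14^8)^2 ≡ 169^2 = 28561 ≡ 198 (mod 251)
14^17 = 14^16 · 14^1 ≡ 198 · 14 ≡ 11 (mod 251).
So B = 11. Giulia then computes K = B^x mod p = 11^18 mod 251.
11^1 ≡ 11 (mod 251)
11^2 = (11^1)^2 ≡ 11^2 = 121 ≡ 121 (mod 251)
11^4 = (11^2)^2 ≡ 121^2 = 14641 ≡ 83 (mod 251)
11^8 = (11^4)^2 ≡ 83^2 = 6889 ≡ 112 (mod 251)
11^16 = (11^8)^2 ≡ 112^2 = 12544 ≡ 245 (mod 251)
11^18 = 11^16 · 11^2 ≡ 245 · 121 ≡ 27 (mod 251).

27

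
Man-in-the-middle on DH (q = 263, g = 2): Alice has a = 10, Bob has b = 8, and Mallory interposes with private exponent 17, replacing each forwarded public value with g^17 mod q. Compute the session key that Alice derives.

Alice receives Mallory's public value M = 2^17 mod 263 instead of the honest one.
2^1 ≡ 2 (mod 263)
2^2 = (2^1)^2 ≡ 2^2 = 4 ≡ 4 (mod 263)
2^4 = (2^2)^2 ≡ 4^2 = 16 ≡ 16 (mod 263)
2^8 = (2^4)^2 ≡ 16^2 = 256 ≡ 256 (mod 263)
2^16 = (2^8)^2 ≡ 256^2 = 65536 ≡ 49 (mod 263)
2^17 = 2^16 · 2^1 ≡ 49 · 2 ≡ 98 (mod 263).
So M = 98. Alice computes K = M^10 mod 263.
98^1 ≡ 98 (mod 263)
98^2 = (98^1)^2 ≡ 98^2 = 9604 ≡ 136 (mod 263)
98^4 = (98^2)^2 ≡ 136^2 = 18496 ≡ 86 (mod 263)
98^8 = (98^4)^2 ≡ 86^2 = 7396 ≡ 32 (mod 263)
98^10 = 98^8 · 98^2 ≡ 32 · 136 ≡ 144 (mod 263).

144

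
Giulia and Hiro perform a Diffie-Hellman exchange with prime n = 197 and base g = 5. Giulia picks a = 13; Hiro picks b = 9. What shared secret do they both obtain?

13

Hiro sends B = g^b mod n = 5^9 mod 197.
5^1 ≡ 5 (mod 197)
5^2 = (5^1)^2 ≡ 5^2 = 25 ≡ 25 (mod 197)
5^4 = (5^2)^2 ≡ 25^2 = 625 ≡ 34 (mod 197)
5^8 = (5^4)^2 ≡ 34^2 = 1156 ≡ 171 (mod 197)
5^9 = 5^8 · 5^1 ≡ 171 · 5 ≡ 67 (mod 197).
So B = 67. Giulia then computes K = B^a mod n = 67^13 mod 197.
67^1 ≡ 67 (mod 197)
67^2 = (67^1)^2 ≡ 67^2 = 4489 ≡ 155 (mod 197)
67^4 = (67^2)^2 ≡ 155^2 = 24025 ≡ 188 (mod 197)
67^8 = (67^4)^2 ≡ 188^2 = 35344 ≡ 81 (mod 197)
67^13 = 67^8 · 67^4 · 67^1 ≡ 81 · 188 · 67 ≡ 13 (mod 197).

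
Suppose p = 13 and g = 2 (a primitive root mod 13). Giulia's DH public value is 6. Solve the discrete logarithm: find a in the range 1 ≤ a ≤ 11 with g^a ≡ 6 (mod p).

5

Try successive powers of 2 modulo 13:
2^1 ≡ 2
2^2 ≡ 4
2^3 ≡ 8
2^4 ≡ 3
2^5 ≡ 6
Found: a = 5.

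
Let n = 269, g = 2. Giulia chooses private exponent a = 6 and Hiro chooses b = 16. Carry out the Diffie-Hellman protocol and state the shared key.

258

Giulia sends A = g^a mod n = 2^6 mod 269.
2^1 ≡ 2 (mod 269)
2^2 = (2^1)^2 ≡ 2^2 = 4 ≡ 4 (mod 269)
2^4 = (2^2)^2 ≡ 4^2 = 16 ≡ 16 (mod 269)
2^6 = 2^4 · 2^2 ≡ 16 · 4 ≡ 64 (mod 269).
So A = 64. Hiro then computes K = A^b mod n = 64^16 mod 269.
64^1 ≡ 64 (mod 269)
64^2 = (64^1)^2 ≡ 64^2 = 4096 ≡ 61 (mod 269)
64^4 = (64^2)^2 ≡ 61^2 = 3721 ≡ 224 (mod 269)
64^8 = (64^4)^2 ≡ 224^2 = 50176 ≡ 142 (mod 269)
64^16 = (64^8)^2 ≡ 142^2 = 20164 ≡ 258 (mod 269)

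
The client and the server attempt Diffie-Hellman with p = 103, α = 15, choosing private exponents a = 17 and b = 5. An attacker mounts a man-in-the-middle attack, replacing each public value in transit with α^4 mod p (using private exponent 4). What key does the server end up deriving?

29

The server receives an attacker's public value M = 15^4 mod 103 instead of the honest one.
15^1 ≡ 15 (mod 103)
15^2 = (15^1)^2 ≡ 15^2 = 225 ≡ 19 (mod 103)
15^4 = (15^2)^2 ≡ 19^2 = 361 ≡ 52 (mod 103)
So M = 52. The server computes K = M^5 mod 103.
52^1 ≡ 52 (mod 103)
52^2 = (52^1)^2 ≡ 52^2 = 2704 ≡ 26 (mod 103)
52^4 = (52^2)^2 ≡ 26^2 = 676 ≡ 58 (mod 103)
52^5 = 52^4 · 52^1 ≡ 58 · 52 ≡ 29 (mod 103).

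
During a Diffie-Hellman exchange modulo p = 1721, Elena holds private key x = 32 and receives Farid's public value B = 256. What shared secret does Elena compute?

Shared key K = 256^32 mod 1721.
256^1 ≡ 256 (mod 1721)
256^2 = (256^1)^2 ≡ 256^2 = 65536 ≡ 138 (mod 1721)
256^4 = (256^2)^2 ≡ 138^2 = 19044 ≡ 113 (mod 1721)
256^8 = (256^4)^2 ≡ 113^2 = 12769 ≡ 722 (mod 1721)
256^16 = (256^8)^2 ≡ 722^2 = 521284 ≡ 1542 (mod 1721)
256^32 = (256^16)^2 ≡ 1542^2 = 2377764 ≡ 1063 (mod 1721)

1063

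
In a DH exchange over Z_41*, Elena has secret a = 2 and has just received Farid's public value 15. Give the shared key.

20

Shared key K = 15^2 mod 41.
15^1 ≡ 15 (mod 41)
15^2 = (15^1)^2 ≡ 15^2 = 225 ≡ 20 (mod 41)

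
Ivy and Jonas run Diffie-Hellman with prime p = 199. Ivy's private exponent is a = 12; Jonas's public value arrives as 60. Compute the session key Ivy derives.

139

Shared key K = 60^12 mod 199.
60^1 ≡ 60 (mod 199)
60^2 = (60^1)^2 ≡ 60^2 = 3600 ≡ 18 (mod 199)
60^4 = (60^2)^2 ≡ 18^2 = 324 ≡ 125 (mod 199)
60^8 = (60^4)^2 ≡ 125^2 = 15625 ≡ 103 (mod 199)
60^12 = 60^8 · 60^4 ≡ 103 · 125 ≡ 139 (mod 199).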